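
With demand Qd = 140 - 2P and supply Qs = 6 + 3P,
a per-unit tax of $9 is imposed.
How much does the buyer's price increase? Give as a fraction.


With a per-unit tax, the buyer's price increase depends on relative slopes.
Supply slope: d = 3, Demand slope: b = 2
Buyer's price increase = d * tax / (b + d)
= 3 * 9 / (2 + 3)
= 27 / 5 = 27/5

27/5


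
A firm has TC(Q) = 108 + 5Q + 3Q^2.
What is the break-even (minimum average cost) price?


AC(Q) = 108/Q + 5 + 3Q
To minimize: dAC/dQ = -108/Q^2 + 3 = 0
Q^2 = 108/3 = 36
Q* = 6
Min AC = 108/6 + 5 + 3*6
Min AC = 18 + 5 + 18 = 41

41


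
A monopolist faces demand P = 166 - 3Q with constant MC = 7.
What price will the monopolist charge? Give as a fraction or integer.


MR = 166 - 6Q
Set MR = MC: 166 - 6Q = 7
Q* = 53/2
Substitute into demand:
P* = 166 - 3*53/2 = 173/2

173/2


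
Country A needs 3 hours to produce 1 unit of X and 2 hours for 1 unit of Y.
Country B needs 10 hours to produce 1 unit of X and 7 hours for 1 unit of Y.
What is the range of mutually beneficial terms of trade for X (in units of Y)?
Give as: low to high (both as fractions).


Opportunity cost of X for Country A = hours_X / hours_Y = 3/2 = 3/2 units of Y
Opportunity cost of X for Country B = hours_X / hours_Y = 10/7 = 10/7 units of Y
Terms of trade must be between the two opportunity costs.
Range: 10/7 to 3/2

10/7 to 3/2


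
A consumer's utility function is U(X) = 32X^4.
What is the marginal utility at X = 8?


MU = dU/dX = 32*4*X^(4-1)
MU = 128*X^3
At X = 8:
MU = 128 * 8^3
MU = 128 * 512 = 65536

65536


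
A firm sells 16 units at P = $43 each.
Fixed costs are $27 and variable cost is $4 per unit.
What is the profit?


Total Revenue = P * Q = 43 * 16 = $688
Total Cost = FC + VC*Q = 27 + 4*16 = $91
Profit = TR - TC = 688 - 91 = $597

$597


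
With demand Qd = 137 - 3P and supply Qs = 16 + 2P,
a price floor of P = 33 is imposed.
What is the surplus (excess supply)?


At P = 33:
Qd = 137 - 3*33 = 38
Qs = 16 + 2*33 = 82
Surplus = Qs - Qd = 82 - 38 = 44

44


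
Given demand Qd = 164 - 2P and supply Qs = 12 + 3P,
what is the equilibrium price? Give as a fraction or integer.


At equilibrium, Qd = Qs.
164 - 2P = 12 + 3P
164 - 12 = 2P + 3P
152 = 5P
P* = 152/5 = 152/5

152/5


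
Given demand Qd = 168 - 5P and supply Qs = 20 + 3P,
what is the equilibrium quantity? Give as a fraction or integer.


First find equilibrium price:
168 - 5P = 20 + 3P
P* = 148/8 = 37/2
Then substitute into demand:
Q* = 168 - 5 * 37/2 = 151/2

151/2


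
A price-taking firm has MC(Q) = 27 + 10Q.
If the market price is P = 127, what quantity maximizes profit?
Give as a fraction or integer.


In perfect competition, profit is maximized where P = MC.
127 = 27 + 10Q
100 = 10Q
Q* = 100/10 = 10

10


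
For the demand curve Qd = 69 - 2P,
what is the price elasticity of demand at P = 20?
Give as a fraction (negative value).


dQ/dP = -2
At P = 20: Q = 69 - 2*20 = 29
E = (dQ/dP)(P/Q) = (-2)(20/29) = -40/29

-40/29


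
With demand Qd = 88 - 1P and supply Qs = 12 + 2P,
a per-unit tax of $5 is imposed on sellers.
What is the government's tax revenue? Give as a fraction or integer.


With tax on sellers, new supply: Qs' = 12 + 2(P - 5)
= 2 + 2P
New equilibrium quantity:
Q_new = 178/3
Tax revenue = tax * Q_new = 5 * 178/3 = 890/3

890/3


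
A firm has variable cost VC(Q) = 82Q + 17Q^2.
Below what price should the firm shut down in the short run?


AVC(Q) = VC(Q)/Q = 82 + 17Q
AVC is increasing in Q, so minimum AVC is at Q -> 0+.
Min AVC = 82
The firm should shut down if P < 82.

82


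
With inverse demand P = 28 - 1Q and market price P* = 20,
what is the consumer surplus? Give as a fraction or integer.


Maximum willingness to pay (at Q=0): P_max = 28
Quantity demanded at P* = 20:
Q* = (28 - 20)/1 = 8
CS = (1/2) * Q* * (P_max - P*)
CS = (1/2) * 8 * (28 - 20)
CS = (1/2) * 8 * 8 = 32

32


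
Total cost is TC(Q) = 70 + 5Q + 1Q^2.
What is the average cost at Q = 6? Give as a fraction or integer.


TC(6) = 70 + 5*6 + 1*6^2
TC(6) = 70 + 30 + 36 = 136
AC = TC/Q = 136/6 = 68/3

68/3


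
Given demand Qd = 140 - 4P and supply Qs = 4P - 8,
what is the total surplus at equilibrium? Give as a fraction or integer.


Find equilibrium: 140 - 4P = 4P - 8
140 + 8 = 8P
P* = 148/8 = 37/2
Q* = 4*37/2 - 8 = 66
Inverse demand: P = 35 - Q/4, so P_max = 35
Inverse supply: P = 2 + Q/4, so P_min = 2
CS = (1/2) * 66 * (35 - 37/2) = 1089/2
PS = (1/2) * 66 * (37/2 - 2) = 1089/2
TS = CS + PS = 1089/2 + 1089/2 = 1089

1089


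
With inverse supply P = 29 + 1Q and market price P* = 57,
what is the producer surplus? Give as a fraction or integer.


Minimum supply price (at Q=0): P_min = 29
Quantity supplied at P* = 57:
Q* = (57 - 29)/1 = 28
PS = (1/2) * Q* * (P* - P_min)
PS = (1/2) * 28 * (57 - 29)
PS = (1/2) * 28 * 28 = 392

392


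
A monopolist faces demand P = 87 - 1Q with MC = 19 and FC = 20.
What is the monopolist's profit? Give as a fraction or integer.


MR = MC: 87 - 2Q = 19
Q* = 34
P* = 87 - 1*34 = 53
Profit = (P* - MC)*Q* - FC
= (53 - 19)*34 - 20
= 34*34 - 20
= 1156 - 20 = 1136

1136


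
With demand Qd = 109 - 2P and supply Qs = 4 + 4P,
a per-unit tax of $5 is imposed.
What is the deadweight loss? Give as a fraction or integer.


Pre-tax equilibrium quantity: Q* = 74
Post-tax equilibrium quantity: Q_tax = 202/3
Reduction in quantity: Q* - Q_tax = 20/3
DWL = (1/2) * tax * (Q* - Q_tax)
DWL = (1/2) * 5 * 20/3 = 50/3

50/3


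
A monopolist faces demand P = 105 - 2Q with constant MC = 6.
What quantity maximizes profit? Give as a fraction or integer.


TR = P*Q = (105 - 2Q)Q = 105Q - 2Q^2
MR = dTR/dQ = 105 - 4Q
Set MR = MC:
105 - 4Q = 6
99 = 4Q
Q* = 99/4 = 99/4

99/4


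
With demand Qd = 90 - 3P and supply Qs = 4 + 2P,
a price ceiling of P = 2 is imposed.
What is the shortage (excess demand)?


At P = 2:
Qd = 90 - 3*2 = 84
Qs = 4 + 2*2 = 8
Shortage = Qd - Qs = 84 - 8 = 76

76


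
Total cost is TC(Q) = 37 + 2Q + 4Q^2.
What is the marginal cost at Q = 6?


MC = dTC/dQ = 2 + 2*4*Q
At Q = 6:
MC = 2 + 8*6
MC = 2 + 48 = 50

50


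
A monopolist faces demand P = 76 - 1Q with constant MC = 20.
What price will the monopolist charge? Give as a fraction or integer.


MR = 76 - 2Q
Set MR = MC: 76 - 2Q = 20
Q* = 28
Substitute into demand:
P* = 76 - 1*28 = 48

48


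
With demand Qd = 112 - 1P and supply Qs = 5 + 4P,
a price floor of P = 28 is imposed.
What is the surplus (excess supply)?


At P = 28:
Qd = 112 - 1*28 = 84
Qs = 5 + 4*28 = 117
Surplus = Qs - Qd = 117 - 84 = 33

33


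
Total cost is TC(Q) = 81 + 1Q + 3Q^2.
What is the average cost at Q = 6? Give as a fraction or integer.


TC(6) = 81 + 1*6 + 3*6^2
TC(6) = 81 + 6 + 108 = 195
AC = TC/Q = 195/6 = 65/2

65/2


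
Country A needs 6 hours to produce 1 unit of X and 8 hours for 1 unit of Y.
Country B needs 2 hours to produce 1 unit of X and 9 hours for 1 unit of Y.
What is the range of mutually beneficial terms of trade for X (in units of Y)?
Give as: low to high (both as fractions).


Opportunity cost of X for Country A = hours_X / hours_Y = 6/8 = 3/4 units of Y
Opportunity cost of X for Country B = hours_X / hours_Y = 2/9 = 2/9 units of Y
Terms of trade must be between the two opportunity costs.
Range: 2/9 to 3/4

2/9 to 3/4


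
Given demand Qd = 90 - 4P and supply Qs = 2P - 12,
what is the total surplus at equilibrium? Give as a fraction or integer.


Find equilibrium: 90 - 4P = 2P - 12
90 + 12 = 6P
P* = 102/6 = 17
Q* = 2*17 - 12 = 22
Inverse demand: P = 45/2 - Q/4, so P_max = 45/2
Inverse supply: P = 6 + Q/2, so P_min = 6
CS = (1/2) * 22 * (45/2 - 17) = 121/2
PS = (1/2) * 22 * (17 - 6) = 121
TS = CS + PS = 121/2 + 121 = 363/2

363/2


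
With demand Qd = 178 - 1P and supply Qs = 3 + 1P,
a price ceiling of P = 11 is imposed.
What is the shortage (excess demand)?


At P = 11:
Qd = 178 - 1*11 = 167
Qs = 3 + 1*11 = 14
Shortage = Qd - Qs = 167 - 14 = 153

153


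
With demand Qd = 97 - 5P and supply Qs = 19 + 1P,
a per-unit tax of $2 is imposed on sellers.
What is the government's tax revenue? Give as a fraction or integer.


With tax on sellers, new supply: Qs' = 19 + 1(P - 2)
= 17 + 1P
New equilibrium quantity:
Q_new = 91/3
Tax revenue = tax * Q_new = 2 * 91/3 = 182/3

182/3


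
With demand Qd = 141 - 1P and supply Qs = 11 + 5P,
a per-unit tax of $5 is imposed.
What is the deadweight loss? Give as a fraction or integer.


Pre-tax equilibrium quantity: Q* = 358/3
Post-tax equilibrium quantity: Q_tax = 691/6
Reduction in quantity: Q* - Q_tax = 25/6
DWL = (1/2) * tax * (Q* - Q_tax)
DWL = (1/2) * 5 * 25/6 = 125/12

125/12


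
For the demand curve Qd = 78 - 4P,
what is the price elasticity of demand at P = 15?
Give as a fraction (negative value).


dQ/dP = -4
At P = 15: Q = 78 - 4*15 = 18
E = (dQ/dP)(P/Q) = (-4)(15/18) = -10/3

-10/3


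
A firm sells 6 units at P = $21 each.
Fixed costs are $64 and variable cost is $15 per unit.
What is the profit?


Total Revenue = P * Q = 21 * 6 = $126
Total Cost = FC + VC*Q = 64 + 15*6 = $154
Profit = TR - TC = 126 - 154 = $-28

$-28


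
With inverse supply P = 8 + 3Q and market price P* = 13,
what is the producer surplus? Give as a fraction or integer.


Minimum supply price (at Q=0): P_min = 8
Quantity supplied at P* = 13:
Q* = (13 - 8)/3 = 5/3
PS = (1/2) * Q* * (P* - P_min)
PS = (1/2) * 5/3 * (13 - 8)
PS = (1/2) * 5/3 * 5 = 25/6

25/6


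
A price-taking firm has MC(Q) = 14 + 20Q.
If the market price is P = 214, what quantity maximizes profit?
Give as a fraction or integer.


In perfect competition, profit is maximized where P = MC.
214 = 14 + 20Q
200 = 20Q
Q* = 200/20 = 10

10


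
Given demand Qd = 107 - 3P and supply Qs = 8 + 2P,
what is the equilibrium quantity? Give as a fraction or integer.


First find equilibrium price:
107 - 3P = 8 + 2P
P* = 99/5 = 99/5
Then substitute into demand:
Q* = 107 - 3 * 99/5 = 238/5

238/5


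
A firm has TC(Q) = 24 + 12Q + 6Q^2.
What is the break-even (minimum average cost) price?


AC(Q) = 24/Q + 12 + 6Q
To minimize: dAC/dQ = -24/Q^2 + 6 = 0
Q^2 = 24/6 = 4
Q* = 2
Min AC = 24/2 + 12 + 6*2
Min AC = 12 + 12 + 12 = 36

36


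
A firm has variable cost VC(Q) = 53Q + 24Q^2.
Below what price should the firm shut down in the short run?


AVC(Q) = VC(Q)/Q = 53 + 24Q
AVC is increasing in Q, so minimum AVC is at Q -> 0+.
Min AVC = 53
The firm should shut down if P < 53.

53


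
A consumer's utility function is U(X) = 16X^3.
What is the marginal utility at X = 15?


MU = dU/dX = 16*3*X^(3-1)
MU = 48*X^2
At X = 15:
MU = 48 * 15^2
MU = 48 * 225 = 10800

10800


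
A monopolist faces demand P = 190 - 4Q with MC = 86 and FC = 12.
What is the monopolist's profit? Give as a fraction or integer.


MR = MC: 190 - 8Q = 86
Q* = 13
P* = 190 - 4*13 = 138
Profit = (P* - MC)*Q* - FC
= (138 - 86)*13 - 12
= 52*13 - 12
= 676 - 12 = 664

664


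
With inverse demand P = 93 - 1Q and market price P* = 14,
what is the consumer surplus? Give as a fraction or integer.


Maximum willingness to pay (at Q=0): P_max = 93
Quantity demanded at P* = 14:
Q* = (93 - 14)/1 = 79
CS = (1/2) * Q* * (P_max - P*)
CS = (1/2) * 79 * (93 - 14)
CS = (1/2) * 79 * 79 = 6241/2

6241/2


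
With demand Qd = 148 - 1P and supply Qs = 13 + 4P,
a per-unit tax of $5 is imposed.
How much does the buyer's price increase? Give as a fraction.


With a per-unit tax, the buyer's price increase depends on relative slopes.
Supply slope: d = 4, Demand slope: b = 1
Buyer's price increase = d * tax / (b + d)
= 4 * 5 / (1 + 4)
= 20 / 5 = 4

4


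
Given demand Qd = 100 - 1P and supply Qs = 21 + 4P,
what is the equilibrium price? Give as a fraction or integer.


At equilibrium, Qd = Qs.
100 - 1P = 21 + 4P
100 - 21 = 1P + 4P
79 = 5P
P* = 79/5 = 79/5

79/5


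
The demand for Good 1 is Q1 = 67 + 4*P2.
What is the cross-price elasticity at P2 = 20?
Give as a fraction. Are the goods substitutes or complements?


dQ1/dP2 = 4
At P2 = 20: Q1 = 67 + 4*20 = 147
Exy = (dQ1/dP2)(P2/Q1) = 4 * 20 / 147 = 80/147
Since Exy > 0, the goods are substitutes.

80/147 (substitutes)


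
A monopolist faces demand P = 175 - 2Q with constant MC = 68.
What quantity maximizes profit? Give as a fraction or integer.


TR = P*Q = (175 - 2Q)Q = 175Q - 2Q^2
MR = dTR/dQ = 175 - 4Q
Set MR = MC:
175 - 4Q = 68
107 = 4Q
Q* = 107/4 = 107/4

107/4


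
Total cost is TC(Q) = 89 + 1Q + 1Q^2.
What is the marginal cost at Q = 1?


MC = dTC/dQ = 1 + 2*1*Q
At Q = 1:
MC = 1 + 2*1
MC = 1 + 2 = 3

3


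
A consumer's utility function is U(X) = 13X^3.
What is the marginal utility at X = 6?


MU = dU/dX = 13*3*X^(3-1)
MU = 39*X^2
At X = 6:
MU = 39 * 6^2
MU = 39 * 36 = 1404

1404


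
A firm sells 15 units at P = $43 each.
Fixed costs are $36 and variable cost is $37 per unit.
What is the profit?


Total Revenue = P * Q = 43 * 15 = $645
Total Cost = FC + VC*Q = 36 + 37*15 = $591
Profit = TR - TC = 645 - 591 = $54

$54


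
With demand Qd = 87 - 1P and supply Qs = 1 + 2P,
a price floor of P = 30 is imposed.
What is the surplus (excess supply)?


At P = 30:
Qd = 87 - 1*30 = 57
Qs = 1 + 2*30 = 61
Surplus = Qs - Qd = 61 - 57 = 4

4


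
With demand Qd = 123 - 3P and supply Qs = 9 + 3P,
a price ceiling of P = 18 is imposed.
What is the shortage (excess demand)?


At P = 18:
Qd = 123 - 3*18 = 69
Qs = 9 + 3*18 = 63
Shortage = Qd - Qs = 69 - 63 = 6

6


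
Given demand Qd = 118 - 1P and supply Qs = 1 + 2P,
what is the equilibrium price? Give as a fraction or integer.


At equilibrium, Qd = Qs.
118 - 1P = 1 + 2P
118 - 1 = 1P + 2P
117 = 3P
P* = 117/3 = 39

39


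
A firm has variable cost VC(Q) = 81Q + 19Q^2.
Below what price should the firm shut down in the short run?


AVC(Q) = VC(Q)/Q = 81 + 19Q
AVC is increasing in Q, so minimum AVC is at Q -> 0+.
Min AVC = 81
The firm should shut down if P < 81.

81


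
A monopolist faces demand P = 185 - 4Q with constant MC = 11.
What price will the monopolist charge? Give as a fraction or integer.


MR = 185 - 8Q
Set MR = MC: 185 - 8Q = 11
Q* = 87/4
Substitute into demand:
P* = 185 - 4*87/4 = 98

98


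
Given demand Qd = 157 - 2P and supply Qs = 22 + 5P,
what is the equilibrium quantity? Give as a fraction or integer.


First find equilibrium price:
157 - 2P = 22 + 5P
P* = 135/7 = 135/7
Then substitute into demand:
Q* = 157 - 2 * 135/7 = 829/7

829/7


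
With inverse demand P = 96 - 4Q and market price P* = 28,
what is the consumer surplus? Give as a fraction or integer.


Maximum willingness to pay (at Q=0): P_max = 96
Quantity demanded at P* = 28:
Q* = (96 - 28)/4 = 17
CS = (1/2) * Q* * (P_max - P*)
CS = (1/2) * 17 * (96 - 28)
CS = (1/2) * 17 * 68 = 578

578


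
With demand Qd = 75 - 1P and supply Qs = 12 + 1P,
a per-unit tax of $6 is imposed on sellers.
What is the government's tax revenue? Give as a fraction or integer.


With tax on sellers, new supply: Qs' = 12 + 1(P - 6)
= 6 + 1P
New equilibrium quantity:
Q_new = 81/2
Tax revenue = tax * Q_new = 6 * 81/2 = 243

243


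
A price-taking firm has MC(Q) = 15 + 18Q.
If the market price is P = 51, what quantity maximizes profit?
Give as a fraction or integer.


In perfect competition, profit is maximized where P = MC.
51 = 15 + 18Q
36 = 18Q
Q* = 36/18 = 2

2


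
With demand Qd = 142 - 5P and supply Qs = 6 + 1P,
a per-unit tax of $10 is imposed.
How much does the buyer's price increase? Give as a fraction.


With a per-unit tax, the buyer's price increase depends on relative slopes.
Supply slope: d = 1, Demand slope: b = 5
Buyer's price increase = d * tax / (b + d)
= 1 * 10 / (5 + 1)
= 10 / 6 = 5/3

5/3


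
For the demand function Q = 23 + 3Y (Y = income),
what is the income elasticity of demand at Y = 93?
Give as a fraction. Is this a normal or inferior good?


dQ/dY = 3
At Y = 93: Q = 23 + 3*93 = 302
Ey = (dQ/dY)(Y/Q) = 3 * 93 / 302 = 279/302
Since Ey > 0, this is a normal good.

279/302 (normal good)


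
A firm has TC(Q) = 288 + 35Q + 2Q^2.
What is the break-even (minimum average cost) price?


AC(Q) = 288/Q + 35 + 2Q
To minimize: dAC/dQ = -288/Q^2 + 2 = 0
Q^2 = 288/2 = 144
Q* = 12
Min AC = 288/12 + 35 + 2*12
Min AC = 24 + 35 + 24 = 83

83


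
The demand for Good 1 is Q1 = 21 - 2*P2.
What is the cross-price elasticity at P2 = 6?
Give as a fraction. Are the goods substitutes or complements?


dQ1/dP2 = -2
At P2 = 6: Q1 = 21 - 2*6 = 9
Exy = (dQ1/dP2)(P2/Q1) = -2 * 6 / 9 = -4/3
Since Exy < 0, the goods are complements.

-4/3 (complements)


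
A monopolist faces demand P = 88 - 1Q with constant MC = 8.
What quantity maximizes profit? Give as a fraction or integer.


TR = P*Q = (88 - 1Q)Q = 88Q - 1Q^2
MR = dTR/dQ = 88 - 2Q
Set MR = MC:
88 - 2Q = 8
80 = 2Q
Q* = 80/2 = 40

40


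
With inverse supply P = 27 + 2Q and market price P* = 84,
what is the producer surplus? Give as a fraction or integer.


Minimum supply price (at Q=0): P_min = 27
Quantity supplied at P* = 84:
Q* = (84 - 27)/2 = 57/2
PS = (1/2) * Q* * (P* - P_min)
PS = (1/2) * 57/2 * (84 - 27)
PS = (1/2) * 57/2 * 57 = 3249/4

3249/4


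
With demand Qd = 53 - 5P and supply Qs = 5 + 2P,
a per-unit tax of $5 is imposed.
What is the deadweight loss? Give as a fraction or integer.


Pre-tax equilibrium quantity: Q* = 131/7
Post-tax equilibrium quantity: Q_tax = 81/7
Reduction in quantity: Q* - Q_tax = 50/7
DWL = (1/2) * tax * (Q* - Q_tax)
DWL = (1/2) * 5 * 50/7 = 125/7

125/7


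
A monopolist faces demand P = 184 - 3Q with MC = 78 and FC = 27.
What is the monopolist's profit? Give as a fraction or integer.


MR = MC: 184 - 6Q = 78
Q* = 53/3
P* = 184 - 3*53/3 = 131
Profit = (P* - MC)*Q* - FC
= (131 - 78)*53/3 - 27
= 53*53/3 - 27
= 2809/3 - 27 = 2728/3

2728/3


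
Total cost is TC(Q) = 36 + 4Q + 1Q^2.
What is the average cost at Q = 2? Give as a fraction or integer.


TC(2) = 36 + 4*2 + 1*2^2
TC(2) = 36 + 8 + 4 = 48
AC = TC/Q = 48/2 = 24

24


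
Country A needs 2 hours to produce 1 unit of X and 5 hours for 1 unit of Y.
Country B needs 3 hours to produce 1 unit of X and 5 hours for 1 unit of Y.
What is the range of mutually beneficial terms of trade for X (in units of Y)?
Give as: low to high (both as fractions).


Opportunity cost of X for Country A = hours_X / hours_Y = 2/5 = 2/5 units of Y
Opportunity cost of X for Country B = hours_X / hours_Y = 3/5 = 3/5 units of Y
Terms of trade must be between the two opportunity costs.
Range: 2/5 to 3/5

2/5 to 3/5


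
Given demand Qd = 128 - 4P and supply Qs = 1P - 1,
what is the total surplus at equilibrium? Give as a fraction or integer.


Find equilibrium: 128 - 4P = 1P - 1
128 + 1 = 5P
P* = 129/5 = 129/5
Q* = 1*129/5 - 1 = 124/5
Inverse demand: P = 32 - Q/4, so P_max = 32
Inverse supply: P = 1 + Q/1, so P_min = 1
CS = (1/2) * 124/5 * (32 - 129/5) = 1922/25
PS = (1/2) * 124/5 * (129/5 - 1) = 7688/25
TS = CS + PS = 1922/25 + 7688/25 = 1922/5

1922/5


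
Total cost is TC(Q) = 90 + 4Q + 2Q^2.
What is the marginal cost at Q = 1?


MC = dTC/dQ = 4 + 2*2*Q
At Q = 1:
MC = 4 + 4*1
MC = 4 + 4 = 8

8


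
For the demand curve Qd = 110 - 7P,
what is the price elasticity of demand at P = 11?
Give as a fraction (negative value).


dQ/dP = -7
At P = 11: Q = 110 - 7*11 = 33
E = (dQ/dP)(P/Q) = (-7)(11/33) = -7/3

-7/3


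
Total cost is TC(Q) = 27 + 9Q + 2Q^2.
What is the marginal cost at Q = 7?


MC = dTC/dQ = 9 + 2*2*Q
At Q = 7:
MC = 9 + 4*7
MC = 9 + 28 = 37

37


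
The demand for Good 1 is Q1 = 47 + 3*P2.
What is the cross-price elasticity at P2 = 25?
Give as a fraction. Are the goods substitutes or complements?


dQ1/dP2 = 3
At P2 = 25: Q1 = 47 + 3*25 = 122
Exy = (dQ1/dP2)(P2/Q1) = 3 * 25 / 122 = 75/122
Since Exy > 0, the goods are substitutes.

75/122 (substitutes)


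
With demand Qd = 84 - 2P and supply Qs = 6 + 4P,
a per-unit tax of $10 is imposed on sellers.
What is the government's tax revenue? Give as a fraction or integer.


With tax on sellers, new supply: Qs' = 6 + 4(P - 10)
= 4P - 34
New equilibrium quantity:
Q_new = 134/3
Tax revenue = tax * Q_new = 10 * 134/3 = 1340/3

1340/3


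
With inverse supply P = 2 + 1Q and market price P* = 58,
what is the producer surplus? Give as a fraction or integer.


Minimum supply price (at Q=0): P_min = 2
Quantity supplied at P* = 58:
Q* = (58 - 2)/1 = 56
PS = (1/2) * Q* * (P* - P_min)
PS = (1/2) * 56 * (58 - 2)
PS = (1/2) * 56 * 56 = 1568

1568


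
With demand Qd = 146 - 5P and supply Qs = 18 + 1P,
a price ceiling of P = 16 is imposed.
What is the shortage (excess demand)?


At P = 16:
Qd = 146 - 5*16 = 66
Qs = 18 + 1*16 = 34
Shortage = Qd - Qs = 66 - 34 = 32

32


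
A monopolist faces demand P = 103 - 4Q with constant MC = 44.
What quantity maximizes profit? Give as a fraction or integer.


TR = P*Q = (103 - 4Q)Q = 103Q - 4Q^2
MR = dTR/dQ = 103 - 8Q
Set MR = MC:
103 - 8Q = 44
59 = 8Q
Q* = 59/8 = 59/8

59/8


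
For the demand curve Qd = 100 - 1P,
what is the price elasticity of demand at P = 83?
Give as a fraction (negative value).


dQ/dP = -1
At P = 83: Q = 100 - 1*83 = 17
E = (dQ/dP)(P/Q) = (-1)(83/17) = -83/17

-83/17


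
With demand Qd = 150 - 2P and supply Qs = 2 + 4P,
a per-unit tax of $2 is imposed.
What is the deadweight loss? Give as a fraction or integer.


Pre-tax equilibrium quantity: Q* = 302/3
Post-tax equilibrium quantity: Q_tax = 98
Reduction in quantity: Q* - Q_tax = 8/3
DWL = (1/2) * tax * (Q* - Q_tax)
DWL = (1/2) * 2 * 8/3 = 8/3

8/3


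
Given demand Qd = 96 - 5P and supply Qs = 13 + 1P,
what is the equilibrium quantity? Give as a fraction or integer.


First find equilibrium price:
96 - 5P = 13 + 1P
P* = 83/6 = 83/6
Then substitute into demand:
Q* = 96 - 5 * 83/6 = 161/6

161/6


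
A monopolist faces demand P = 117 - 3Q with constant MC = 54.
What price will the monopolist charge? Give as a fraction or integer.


MR = 117 - 6Q
Set MR = MC: 117 - 6Q = 54
Q* = 21/2
Substitute into demand:
P* = 117 - 3*21/2 = 171/2

171/2


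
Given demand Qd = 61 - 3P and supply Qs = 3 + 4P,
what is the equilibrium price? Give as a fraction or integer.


At equilibrium, Qd = Qs.
61 - 3P = 3 + 4P
61 - 3 = 3P + 4P
58 = 7P
P* = 58/7 = 58/7

58/7


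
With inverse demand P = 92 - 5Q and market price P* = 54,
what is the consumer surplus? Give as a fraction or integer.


Maximum willingness to pay (at Q=0): P_max = 92
Quantity demanded at P* = 54:
Q* = (92 - 54)/5 = 38/5
CS = (1/2) * Q* * (P_max - P*)
CS = (1/2) * 38/5 * (92 - 54)
CS = (1/2) * 38/5 * 38 = 722/5

722/5


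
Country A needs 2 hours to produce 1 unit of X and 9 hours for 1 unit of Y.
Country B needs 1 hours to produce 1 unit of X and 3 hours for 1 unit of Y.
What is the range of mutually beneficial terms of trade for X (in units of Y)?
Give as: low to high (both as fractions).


Opportunity cost of X for Country A = hours_X / hours_Y = 2/9 = 2/9 units of Y
Opportunity cost of X for Country B = hours_X / hours_Y = 1/3 = 1/3 units of Y
Terms of trade must be between the two opportunity costs.
Range: 2/9 to 1/3

2/9 to 1/3


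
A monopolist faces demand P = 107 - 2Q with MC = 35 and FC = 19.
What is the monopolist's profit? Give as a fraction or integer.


MR = MC: 107 - 4Q = 35
Q* = 18
P* = 107 - 2*18 = 71
Profit = (P* - MC)*Q* - FC
= (71 - 35)*18 - 19
= 36*18 - 19
= 648 - 19 = 629

629


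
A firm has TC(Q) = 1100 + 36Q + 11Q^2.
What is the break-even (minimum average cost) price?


AC(Q) = 1100/Q + 36 + 11Q
To minimize: dAC/dQ = -1100/Q^2 + 11 = 0
Q^2 = 1100/11 = 100
Q* = 10
Min AC = 1100/10 + 36 + 11*10
Min AC = 110 + 36 + 110 = 256

256


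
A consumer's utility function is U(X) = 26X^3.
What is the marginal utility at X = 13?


MU = dU/dX = 26*3*X^(3-1)
MU = 78*X^2
At X = 13:
MU = 78 * 13^2
MU = 78 * 169 = 13182

13182


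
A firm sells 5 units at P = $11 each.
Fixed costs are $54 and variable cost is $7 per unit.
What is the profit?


Total Revenue = P * Q = 11 * 5 = $55
Total Cost = FC + VC*Q = 54 + 7*5 = $89
Profit = TR - TC = 55 - 89 = $-34

$-34


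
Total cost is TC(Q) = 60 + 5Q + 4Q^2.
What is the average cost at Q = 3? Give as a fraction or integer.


TC(3) = 60 + 5*3 + 4*3^2
TC(3) = 60 + 15 + 36 = 111
AC = TC/Q = 111/3 = 37

37


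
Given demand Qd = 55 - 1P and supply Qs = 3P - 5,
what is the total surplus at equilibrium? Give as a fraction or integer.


Find equilibrium: 55 - 1P = 3P - 5
55 + 5 = 4P
P* = 60/4 = 15
Q* = 3*15 - 5 = 40
Inverse demand: P = 55 - Q/1, so P_max = 55
Inverse supply: P = 5/3 + Q/3, so P_min = 5/3
CS = (1/2) * 40 * (55 - 15) = 800
PS = (1/2) * 40 * (15 - 5/3) = 800/3
TS = CS + PS = 800 + 800/3 = 3200/3

3200/3


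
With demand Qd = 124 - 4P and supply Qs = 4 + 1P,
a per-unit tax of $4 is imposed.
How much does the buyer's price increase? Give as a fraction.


With a per-unit tax, the buyer's price increase depends on relative slopes.
Supply slope: d = 1, Demand slope: b = 4
Buyer's price increase = d * tax / (b + d)
= 1 * 4 / (4 + 1)
= 4 / 5 = 4/5

4/5


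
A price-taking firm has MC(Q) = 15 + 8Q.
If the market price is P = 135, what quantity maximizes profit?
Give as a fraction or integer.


In perfect competition, profit is maximized where P = MC.
135 = 15 + 8Q
120 = 8Q
Q* = 120/8 = 15

15


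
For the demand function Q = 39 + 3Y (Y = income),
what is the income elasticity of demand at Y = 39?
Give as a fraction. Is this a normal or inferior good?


dQ/dY = 3
At Y = 39: Q = 39 + 3*39 = 156
Ey = (dQ/dY)(Y/Q) = 3 * 39 / 156 = 3/4
Since Ey > 0, this is a normal good.

3/4 (normal good)


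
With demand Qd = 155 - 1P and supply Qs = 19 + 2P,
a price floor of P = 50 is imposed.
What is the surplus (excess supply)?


At P = 50:
Qd = 155 - 1*50 = 105
Qs = 19 + 2*50 = 119
Surplus = Qs - Qd = 119 - 105 = 14

14


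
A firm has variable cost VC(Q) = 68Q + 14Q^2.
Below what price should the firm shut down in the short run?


AVC(Q) = VC(Q)/Q = 68 + 14Q
AVC is increasing in Q, so minimum AVC is at Q -> 0+.
Min AVC = 68
The firm should shut down if P < 68.

68


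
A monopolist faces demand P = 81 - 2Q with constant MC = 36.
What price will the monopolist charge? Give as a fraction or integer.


MR = 81 - 4Q
Set MR = MC: 81 - 4Q = 36
Q* = 45/4
Substitute into demand:
P* = 81 - 2*45/4 = 117/2

117/2


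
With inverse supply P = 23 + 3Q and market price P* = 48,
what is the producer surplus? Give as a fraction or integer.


Minimum supply price (at Q=0): P_min = 23
Quantity supplied at P* = 48:
Q* = (48 - 23)/3 = 25/3
PS = (1/2) * Q* * (P* - P_min)
PS = (1/2) * 25/3 * (48 - 23)
PS = (1/2) * 25/3 * 25 = 625/6

625/6


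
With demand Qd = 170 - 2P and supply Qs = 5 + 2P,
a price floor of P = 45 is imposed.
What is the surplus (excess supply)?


At P = 45:
Qd = 170 - 2*45 = 80
Qs = 5 + 2*45 = 95
Surplus = Qs - Qd = 95 - 80 = 15

15


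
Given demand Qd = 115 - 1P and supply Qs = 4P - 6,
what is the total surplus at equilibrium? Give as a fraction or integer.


Find equilibrium: 115 - 1P = 4P - 6
115 + 6 = 5P
P* = 121/5 = 121/5
Q* = 4*121/5 - 6 = 454/5
Inverse demand: P = 115 - Q/1, so P_max = 115
Inverse supply: P = 3/2 + Q/4, so P_min = 3/2
CS = (1/2) * 454/5 * (115 - 121/5) = 103058/25
PS = (1/2) * 454/5 * (121/5 - 3/2) = 51529/50
TS = CS + PS = 103058/25 + 51529/50 = 51529/10

51529/10


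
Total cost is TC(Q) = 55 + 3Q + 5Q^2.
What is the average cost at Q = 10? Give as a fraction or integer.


TC(10) = 55 + 3*10 + 5*10^2
TC(10) = 55 + 30 + 500 = 585
AC = TC/Q = 585/10 = 117/2

117/2


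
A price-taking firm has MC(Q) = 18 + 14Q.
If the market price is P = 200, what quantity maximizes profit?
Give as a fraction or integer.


In perfect competition, profit is maximized where P = MC.
200 = 18 + 14Q
182 = 14Q
Q* = 182/14 = 13

13


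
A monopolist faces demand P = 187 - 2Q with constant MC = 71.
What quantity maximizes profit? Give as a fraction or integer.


TR = P*Q = (187 - 2Q)Q = 187Q - 2Q^2
MR = dTR/dQ = 187 - 4Q
Set MR = MC:
187 - 4Q = 71
116 = 4Q
Q* = 116/4 = 29

29


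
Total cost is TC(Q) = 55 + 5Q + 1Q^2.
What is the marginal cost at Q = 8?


MC = dTC/dQ = 5 + 2*1*Q
At Q = 8:
MC = 5 + 2*8
MC = 5 + 16 = 21

21


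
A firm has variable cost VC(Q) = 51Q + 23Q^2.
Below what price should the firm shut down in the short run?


AVC(Q) = VC(Q)/Q = 51 + 23Q
AVC is increasing in Q, so minimum AVC is at Q -> 0+.
Min AVC = 51
The firm should shut down if P < 51.

51


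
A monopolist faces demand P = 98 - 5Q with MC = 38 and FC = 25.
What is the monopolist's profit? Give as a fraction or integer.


MR = MC: 98 - 10Q = 38
Q* = 6
P* = 98 - 5*6 = 68
Profit = (P* - MC)*Q* - FC
= (68 - 38)*6 - 25
= 30*6 - 25
= 180 - 25 = 155

155


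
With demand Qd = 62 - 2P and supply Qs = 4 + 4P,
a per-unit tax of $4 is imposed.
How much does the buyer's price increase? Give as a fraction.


With a per-unit tax, the buyer's price increase depends on relative slopes.
Supply slope: d = 4, Demand slope: b = 2
Buyer's price increase = d * tax / (b + d)
= 4 * 4 / (2 + 4)
= 16 / 6 = 8/3

8/3


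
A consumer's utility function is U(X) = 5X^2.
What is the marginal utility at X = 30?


MU = dU/dX = 5*2*X^(2-1)
MU = 10*X^1
At X = 30:
MU = 10 * 30^1
MU = 10 * 30 = 300

300


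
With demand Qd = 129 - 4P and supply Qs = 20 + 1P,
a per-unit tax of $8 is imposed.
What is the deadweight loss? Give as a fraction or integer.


Pre-tax equilibrium quantity: Q* = 209/5
Post-tax equilibrium quantity: Q_tax = 177/5
Reduction in quantity: Q* - Q_tax = 32/5
DWL = (1/2) * tax * (Q* - Q_tax)
DWL = (1/2) * 8 * 32/5 = 128/5

128/5


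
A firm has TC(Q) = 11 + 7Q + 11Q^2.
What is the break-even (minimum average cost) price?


AC(Q) = 11/Q + 7 + 11Q
To minimize: dAC/dQ = -11/Q^2 + 11 = 0
Q^2 = 11/11 = 1
Q* = 1
Min AC = 11/1 + 7 + 11*1
Min AC = 11 + 7 + 11 = 29

29


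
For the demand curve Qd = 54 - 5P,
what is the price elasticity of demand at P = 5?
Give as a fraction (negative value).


dQ/dP = -5
At P = 5: Q = 54 - 5*5 = 29
E = (dQ/dP)(P/Q) = (-5)(5/29) = -25/29

-25/29


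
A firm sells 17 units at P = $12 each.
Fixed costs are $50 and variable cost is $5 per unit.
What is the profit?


Total Revenue = P * Q = 12 * 17 = $204
Total Cost = FC + VC*Q = 50 + 5*17 = $135
Profit = TR - TC = 204 - 135 = $69

$69


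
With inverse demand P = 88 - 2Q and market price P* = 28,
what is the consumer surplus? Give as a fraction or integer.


Maximum willingness to pay (at Q=0): P_max = 88
Quantity demanded at P* = 28:
Q* = (88 - 28)/2 = 30
CS = (1/2) * Q* * (P_max - P*)
CS = (1/2) * 30 * (88 - 28)
CS = (1/2) * 30 * 60 = 900

900


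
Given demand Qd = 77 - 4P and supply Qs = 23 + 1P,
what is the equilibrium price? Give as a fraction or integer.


At equilibrium, Qd = Qs.
77 - 4P = 23 + 1P
77 - 23 = 4P + 1P
54 = 5P
P* = 54/5 = 54/5

54/5


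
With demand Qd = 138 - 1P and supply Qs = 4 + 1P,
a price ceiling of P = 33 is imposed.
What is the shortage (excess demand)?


At P = 33:
Qd = 138 - 1*33 = 105
Qs = 4 + 1*33 = 37
Shortage = Qd - Qs = 105 - 37 = 68

68


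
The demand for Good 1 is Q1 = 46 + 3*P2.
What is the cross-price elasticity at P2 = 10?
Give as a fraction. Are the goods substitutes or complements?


dQ1/dP2 = 3
At P2 = 10: Q1 = 46 + 3*10 = 76
Exy = (dQ1/dP2)(P2/Q1) = 3 * 10 / 76 = 15/38
Since Exy > 0, the goods are substitutes.

15/38 (substitutes)


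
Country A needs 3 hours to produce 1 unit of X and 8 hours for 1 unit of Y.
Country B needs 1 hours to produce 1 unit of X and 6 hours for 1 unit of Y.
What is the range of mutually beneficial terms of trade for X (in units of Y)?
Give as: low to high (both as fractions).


Opportunity cost of X for Country A = hours_X / hours_Y = 3/8 = 3/8 units of Y
Opportunity cost of X for Country B = hours_X / hours_Y = 1/6 = 1/6 units of Y
Terms of trade must be between the two opportunity costs.
Range: 1/6 to 3/8

1/6 to 3/8


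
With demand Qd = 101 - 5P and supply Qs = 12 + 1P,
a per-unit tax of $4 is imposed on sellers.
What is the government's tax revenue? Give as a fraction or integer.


With tax on sellers, new supply: Qs' = 12 + 1(P - 4)
= 8 + 1P
New equilibrium quantity:
Q_new = 47/2
Tax revenue = tax * Q_new = 4 * 47/2 = 94

94


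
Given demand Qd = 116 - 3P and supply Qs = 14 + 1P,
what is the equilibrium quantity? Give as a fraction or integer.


First find equilibrium price:
116 - 3P = 14 + 1P
P* = 102/4 = 51/2
Then substitute into demand:
Q* = 116 - 3 * 51/2 = 79/2

79/2


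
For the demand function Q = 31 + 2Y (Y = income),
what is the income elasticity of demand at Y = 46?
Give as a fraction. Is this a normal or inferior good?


dQ/dY = 2
At Y = 46: Q = 31 + 2*46 = 123
Ey = (dQ/dY)(Y/Q) = 2 * 46 / 123 = 92/123
Since Ey > 0, this is a normal good.

92/123 (normal good)


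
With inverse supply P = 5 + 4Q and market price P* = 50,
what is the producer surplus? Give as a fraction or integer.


Minimum supply price (at Q=0): P_min = 5
Quantity supplied at P* = 50:
Q* = (50 - 5)/4 = 45/4
PS = (1/2) * Q* * (P* - P_min)
PS = (1/2) * 45/4 * (50 - 5)
PS = (1/2) * 45/4 * 45 = 2025/8

2025/8


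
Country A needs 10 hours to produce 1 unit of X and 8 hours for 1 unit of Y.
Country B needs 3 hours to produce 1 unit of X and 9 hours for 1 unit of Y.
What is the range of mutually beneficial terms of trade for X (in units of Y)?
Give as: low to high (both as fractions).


Opportunity cost of X for Country A = hours_X / hours_Y = 10/8 = 5/4 units of Y
Opportunity cost of X for Country B = hours_X / hours_Y = 3/9 = 1/3 units of Y
Terms of trade must be between the two opportunity costs.
Range: 1/3 to 5/4

1/3 to 5/4


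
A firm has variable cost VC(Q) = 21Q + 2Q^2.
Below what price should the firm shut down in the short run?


AVC(Q) = VC(Q)/Q = 21 + 2Q
AVC is increasing in Q, so minimum AVC is at Q -> 0+.
Min AVC = 21
The firm should shut down if P < 21.

21


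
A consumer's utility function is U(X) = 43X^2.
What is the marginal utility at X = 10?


MU = dU/dX = 43*2*X^(2-1)
MU = 86*X^1
At X = 10:
MU = 86 * 10^1
MU = 86 * 10 = 860

860


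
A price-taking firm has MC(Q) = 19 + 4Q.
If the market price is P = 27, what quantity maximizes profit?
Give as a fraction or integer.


In perfect competition, profit is maximized where P = MC.
27 = 19 + 4Q
8 = 4Q
Q* = 8/4 = 2

2


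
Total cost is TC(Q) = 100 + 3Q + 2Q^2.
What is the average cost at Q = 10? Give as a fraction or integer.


TC(10) = 100 + 3*10 + 2*10^2
TC(10) = 100 + 30 + 200 = 330
AC = TC/Q = 330/10 = 33

33


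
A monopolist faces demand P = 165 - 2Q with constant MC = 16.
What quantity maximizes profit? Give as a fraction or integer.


TR = P*Q = (165 - 2Q)Q = 165Q - 2Q^2
MR = dTR/dQ = 165 - 4Q
Set MR = MC:
165 - 4Q = 16
149 = 4Q
Q* = 149/4 = 149/4

149/4


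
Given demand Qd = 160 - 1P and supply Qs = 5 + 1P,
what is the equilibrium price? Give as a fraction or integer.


At equilibrium, Qd = Qs.
160 - 1P = 5 + 1P
160 - 5 = 1P + 1P
155 = 2P
P* = 155/2 = 155/2

155/2


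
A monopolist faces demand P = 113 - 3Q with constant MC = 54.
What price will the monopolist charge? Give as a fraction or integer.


MR = 113 - 6Q
Set MR = MC: 113 - 6Q = 54
Q* = 59/6
Substitute into demand:
P* = 113 - 3*59/6 = 167/2

167/2


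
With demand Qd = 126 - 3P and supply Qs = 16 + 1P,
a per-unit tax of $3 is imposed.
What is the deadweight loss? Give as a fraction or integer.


Pre-tax equilibrium quantity: Q* = 87/2
Post-tax equilibrium quantity: Q_tax = 165/4
Reduction in quantity: Q* - Q_tax = 9/4
DWL = (1/2) * tax * (Q* - Q_tax)
DWL = (1/2) * 3 * 9/4 = 27/8

27/8


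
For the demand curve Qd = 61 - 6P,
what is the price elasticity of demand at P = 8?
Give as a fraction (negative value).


dQ/dP = -6
At P = 8: Q = 61 - 6*8 = 13
E = (dQ/dP)(P/Q) = (-6)(8/13) = -48/13

-48/13


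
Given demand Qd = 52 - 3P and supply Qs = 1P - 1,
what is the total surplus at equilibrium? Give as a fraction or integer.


Find equilibrium: 52 - 3P = 1P - 1
52 + 1 = 4P
P* = 53/4 = 53/4
Q* = 1*53/4 - 1 = 49/4
Inverse demand: P = 52/3 - Q/3, so P_max = 52/3
Inverse supply: P = 1 + Q/1, so P_min = 1
CS = (1/2) * 49/4 * (52/3 - 53/4) = 2401/96
PS = (1/2) * 49/4 * (53/4 - 1) = 2401/32
TS = CS + PS = 2401/96 + 2401/32 = 2401/24

2401/24


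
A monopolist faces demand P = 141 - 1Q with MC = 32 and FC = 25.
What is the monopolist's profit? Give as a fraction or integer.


MR = MC: 141 - 2Q = 32
Q* = 109/2
P* = 141 - 1*109/2 = 173/2
Profit = (P* - MC)*Q* - FC
= (173/2 - 32)*109/2 - 25
= 109/2*109/2 - 25
= 11881/4 - 25 = 11781/4

11781/4


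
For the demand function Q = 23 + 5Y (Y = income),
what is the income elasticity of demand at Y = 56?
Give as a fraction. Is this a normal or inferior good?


dQ/dY = 5
At Y = 56: Q = 23 + 5*56 = 303
Ey = (dQ/dY)(Y/Q) = 5 * 56 / 303 = 280/303
Since Ey > 0, this is a normal good.

280/303 (normal good)


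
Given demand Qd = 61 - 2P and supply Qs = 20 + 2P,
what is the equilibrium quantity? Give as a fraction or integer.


First find equilibrium price:
61 - 2P = 20 + 2P
P* = 41/4 = 41/4
Then substitute into demand:
Q* = 61 - 2 * 41/4 = 81/2

81/2


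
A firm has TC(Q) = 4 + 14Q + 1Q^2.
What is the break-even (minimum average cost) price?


AC(Q) = 4/Q + 14 + 1Q
To minimize: dAC/dQ = -4/Q^2 + 1 = 0
Q^2 = 4/1 = 4
Q* = 2
Min AC = 4/2 + 14 + 1*2
Min AC = 2 + 14 + 2 = 18

18


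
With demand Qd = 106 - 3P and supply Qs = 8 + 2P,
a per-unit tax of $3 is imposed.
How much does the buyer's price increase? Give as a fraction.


With a per-unit tax, the buyer's price increase depends on relative slopes.
Supply slope: d = 2, Demand slope: b = 3
Buyer's price increase = d * tax / (b + d)
= 2 * 3 / (3 + 2)
= 6 / 5 = 6/5

6/5


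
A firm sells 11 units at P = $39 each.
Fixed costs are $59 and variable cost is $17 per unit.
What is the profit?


Total Revenue = P * Q = 39 * 11 = $429
Total Cost = FC + VC*Q = 59 + 17*11 = $246
Profit = TR - TC = 429 - 246 = $183

$183


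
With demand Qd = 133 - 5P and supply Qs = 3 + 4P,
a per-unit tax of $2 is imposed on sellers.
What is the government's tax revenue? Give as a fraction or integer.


With tax on sellers, new supply: Qs' = 3 + 4(P - 2)
= 4P - 5
New equilibrium quantity:
Q_new = 169/3
Tax revenue = tax * Q_new = 2 * 169/3 = 338/3

338/3


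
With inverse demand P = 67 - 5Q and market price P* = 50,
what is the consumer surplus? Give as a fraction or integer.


Maximum willingness to pay (at Q=0): P_max = 67
Quantity demanded at P* = 50:
Q* = (67 - 50)/5 = 17/5
CS = (1/2) * Q* * (P_max - P*)
CS = (1/2) * 17/5 * (67 - 50)
CS = (1/2) * 17/5 * 17 = 289/10

289/10


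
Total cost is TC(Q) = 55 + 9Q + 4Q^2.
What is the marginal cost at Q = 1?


MC = dTC/dQ = 9 + 2*4*Q
At Q = 1:
MC = 9 + 8*1
MC = 9 + 8 = 17

17


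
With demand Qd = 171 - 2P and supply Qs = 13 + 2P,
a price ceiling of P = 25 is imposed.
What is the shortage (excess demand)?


At P = 25:
Qd = 171 - 2*25 = 121
Qs = 13 + 2*25 = 63
Shortage = Qd - Qs = 121 - 63 = 58

58


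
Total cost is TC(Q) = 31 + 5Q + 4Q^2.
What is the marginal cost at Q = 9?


MC = dTC/dQ = 5 + 2*4*Q
At Q = 9:
MC = 5 + 8*9
MC = 5 + 72 = 77

77


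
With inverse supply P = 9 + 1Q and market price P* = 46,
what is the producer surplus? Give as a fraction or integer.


Minimum supply price (at Q=0): P_min = 9
Quantity supplied at P* = 46:
Q* = (46 - 9)/1 = 37
PS = (1/2) * Q* * (P* - P_min)
PS = (1/2) * 37 * (46 - 9)
PS = (1/2) * 37 * 37 = 1369/2

1369/2


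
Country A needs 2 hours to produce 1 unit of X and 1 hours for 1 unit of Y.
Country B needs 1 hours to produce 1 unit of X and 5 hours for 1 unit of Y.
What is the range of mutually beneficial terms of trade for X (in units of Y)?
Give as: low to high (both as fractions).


Opportunity cost of X for Country A = hours_X / hours_Y = 2/1 = 2 units of Y
Opportunity cost of X for Country B = hours_X / hours_Y = 1/5 = 1/5 units of Y
Terms of trade must be between the two opportunity costs.
Range: 1/5 to 2

1/5 to 2
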